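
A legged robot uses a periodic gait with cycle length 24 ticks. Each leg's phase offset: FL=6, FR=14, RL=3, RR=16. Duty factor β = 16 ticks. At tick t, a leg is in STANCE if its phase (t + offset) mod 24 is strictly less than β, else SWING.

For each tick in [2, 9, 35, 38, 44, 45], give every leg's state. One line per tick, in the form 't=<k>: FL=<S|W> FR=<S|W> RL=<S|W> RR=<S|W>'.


t=2: phase=(8,16,5,18) vs β=16 → FL=S FR=W RL=S RR=W
t=9: phase=(15,23,12,1) vs β=16 → FL=S FR=W RL=S RR=S
t=35: phase=(17,1,14,3) vs β=16 → FL=W FR=S RL=S RR=S
t=38: phase=(20,4,17,6) vs β=16 → FL=W FR=S RL=W RR=S
t=44: phase=(2,10,23,12) vs β=16 → FL=S FR=S RL=W RR=S
t=45: phase=(3,11,0,13) vs β=16 → FL=S FR=S RL=S RR=S

t=2: FL=S FR=W RL=S RR=W
t=9: FL=S FR=W RL=S RR=S
t=35: FL=W FR=S RL=S RR=S
t=38: FL=W FR=S RL=W RR=S
t=44: FL=S FR=S RL=W RR=S
t=45: FL=S FR=S RL=S RR=S


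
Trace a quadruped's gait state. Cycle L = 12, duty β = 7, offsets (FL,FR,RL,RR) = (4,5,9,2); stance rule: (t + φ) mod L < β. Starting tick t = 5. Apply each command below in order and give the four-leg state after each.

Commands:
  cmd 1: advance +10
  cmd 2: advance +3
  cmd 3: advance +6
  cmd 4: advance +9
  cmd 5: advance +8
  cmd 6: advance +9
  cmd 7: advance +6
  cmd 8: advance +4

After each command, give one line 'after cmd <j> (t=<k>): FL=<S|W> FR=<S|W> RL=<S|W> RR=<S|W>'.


start t=5: FL=W FR=W RL=S RR=W
cmd 1: advance +10 → t=15, phase=(7,8,0,5) → FL=W FR=W RL=S RR=S
cmd 2: advance +3 → t=18, phase=(10,11,3,8) → FL=W FR=W RL=S RR=W
cmd 3: advance +6 → t=24, phase=(4,5,9,2) → FL=S FR=S RL=W RR=S
cmd 4: advance +9 → t=33, phase=(1,2,6,11) → FL=S FR=S RL=S RR=W
cmd 5: advance +8 → t=41, phase=(9,10,2,7) → FL=W FR=W RL=S RR=W
cmd 6: advance +9 → t=50, phase=(6,7,11,4) → FL=S FR=W RL=W RR=S
cmd 7: advance +6 → t=56, phase=(0,1,5,10) → FL=S FR=S RL=S RR=W
cmd 8: advance +4 → t=60, phase=(4,5,9,2) → FL=S FR=S RL=W RR=S

after cmd 1 (t=15): FL=W FR=W RL=S RR=S
after cmd 2 (t=18): FL=W FR=W RL=S RR=W
after cmd 3 (t=24): FL=S FR=S RL=W RR=S
after cmd 4 (t=33): FL=S FR=S RL=S RR=W
after cmd 5 (t=41): FL=W FR=W RL=S RR=W
after cmd 6 (t=50): FL=S FR=W RL=W RR=S
after cmd 7 (t=56): FL=S FR=S RL=S RR=W
after cmd 8 (t=60): FL=S FR=S RL=W RR=S


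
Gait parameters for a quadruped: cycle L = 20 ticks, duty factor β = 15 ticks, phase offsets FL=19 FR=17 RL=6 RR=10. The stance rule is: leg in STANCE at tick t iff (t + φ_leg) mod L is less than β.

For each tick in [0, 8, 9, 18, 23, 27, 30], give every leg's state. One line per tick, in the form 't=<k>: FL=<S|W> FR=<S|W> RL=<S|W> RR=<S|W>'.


t=0: FL=W FR=W RL=S RR=S
t=8: FL=S FR=S RL=S RR=W
t=9: FL=S FR=S RL=W RR=W
t=18: FL=W FR=W RL=S RR=S
t=23: FL=S FR=S RL=S RR=S
t=27: FL=S FR=S RL=S RR=W
t=30: FL=S FR=S RL=W RR=S

t=0: phase=(19,17,6,10) vs β=15 → FL=W FR=W RL=S RR=S
t=8: phase=(7,5,14,18) vs β=15 → FL=S FR=S RL=S RR=W
t=9: phase=(8,6,15,19) vs β=15 → FL=S FR=S RL=W RR=W
t=18: phase=(17,15,4,8) vs β=15 → FL=W FR=W RL=S RR=S
t=23: phase=(2,0,9,13) vs β=15 → FL=S FR=S RL=S RR=S
t=27: phase=(6,4,13,17) vs β=15 → FL=S FR=S RL=S RR=W
t=30: phase=(9,7,16,0) vs β=15 → FL=S FR=S RL=W RR=S


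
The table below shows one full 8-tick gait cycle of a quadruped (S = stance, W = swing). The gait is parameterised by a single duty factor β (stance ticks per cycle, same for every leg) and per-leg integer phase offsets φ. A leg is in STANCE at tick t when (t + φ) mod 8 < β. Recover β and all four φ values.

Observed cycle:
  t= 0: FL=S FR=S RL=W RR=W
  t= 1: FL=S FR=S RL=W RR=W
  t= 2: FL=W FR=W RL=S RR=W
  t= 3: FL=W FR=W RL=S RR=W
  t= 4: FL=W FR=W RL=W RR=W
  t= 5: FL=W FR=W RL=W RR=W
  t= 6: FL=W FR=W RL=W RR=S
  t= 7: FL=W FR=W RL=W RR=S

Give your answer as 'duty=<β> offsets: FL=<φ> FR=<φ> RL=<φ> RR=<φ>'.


duty β = stance ticks per leg = 2
FL: stance ticks = 2; W→S at t=0 → φ=0
FR: stance ticks = 2; W→S at t=0 → φ=0
RL: stance ticks = 2; W→S at t=2 → φ=6
RR: stance ticks = 2; W→S at t=6 → φ=2

duty=2 offsets: FL=0 FR=0 RL=6 RR=2


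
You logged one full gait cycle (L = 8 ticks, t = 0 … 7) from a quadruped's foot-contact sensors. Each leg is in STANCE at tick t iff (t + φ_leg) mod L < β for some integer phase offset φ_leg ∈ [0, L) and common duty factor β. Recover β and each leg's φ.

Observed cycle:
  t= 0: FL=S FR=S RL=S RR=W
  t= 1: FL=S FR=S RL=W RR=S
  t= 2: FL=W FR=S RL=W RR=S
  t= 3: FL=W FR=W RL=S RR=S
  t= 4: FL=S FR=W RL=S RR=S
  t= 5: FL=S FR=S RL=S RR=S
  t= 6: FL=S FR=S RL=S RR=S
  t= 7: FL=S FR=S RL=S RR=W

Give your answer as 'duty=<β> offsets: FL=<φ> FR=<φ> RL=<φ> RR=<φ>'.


duty=6 offsets: FL=4 FR=3 RL=5 RR=7

duty β = stance ticks per leg = 6
FL: stance ticks = 6; W→S at t=4 → φ=4
FR: stance ticks = 6; W→S at t=5 → φ=3
RL: stance ticks = 6; W→S at t=3 → φ=5
RR: stance ticks = 6; W→S at t=1 → φ=7


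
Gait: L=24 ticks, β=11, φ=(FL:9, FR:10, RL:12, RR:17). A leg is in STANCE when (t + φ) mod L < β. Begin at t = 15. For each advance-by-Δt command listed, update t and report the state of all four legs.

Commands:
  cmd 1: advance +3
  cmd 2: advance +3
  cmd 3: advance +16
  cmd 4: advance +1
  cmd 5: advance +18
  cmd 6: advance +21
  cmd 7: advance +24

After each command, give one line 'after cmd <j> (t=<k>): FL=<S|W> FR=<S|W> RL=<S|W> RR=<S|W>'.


start t=15: FL=S FR=S RL=S RR=S
cmd 1: advance +3 → t=18, phase=(3,4,6,11) → FL=S FR=S RL=S RR=W
cmd 2: advance +3 → t=21, phase=(6,7,9,14) → FL=S FR=S RL=S RR=W
cmd 3: advance +16 → t=37, phase=(22,23,1,6) → FL=W FR=W RL=S RR=S
cmd 4: advance +1 → t=38, phase=(23,0,2,7) → FL=W FR=S RL=S RR=S
cmd 5: advance +18 → t=56, phase=(17,18,20,1) → FL=W FR=W RL=W RR=S
cmd 6: advance +21 → t=77, phase=(14,15,17,22) → FL=W FR=W RL=W RR=W
cmd 7: advance +24 → t=101, phase=(14,15,17,22) → FL=W FR=W RL=W RR=W

after cmd 1 (t=18): FL=S FR=S RL=S RR=W
after cmd 2 (t=21): FL=S FR=S RL=S RR=W
after cmd 3 (t=37): FL=W FR=W RL=S RR=S
after cmd 4 (t=38): FL=W FR=S RL=S RR=S
after cmd 5 (t=56): FL=W FR=W RL=W RR=S
after cmd 6 (t=77): FL=W FR=W RL=W RR=W
after cmd 7 (t=101): FL=W FR=W RL=W RR=W


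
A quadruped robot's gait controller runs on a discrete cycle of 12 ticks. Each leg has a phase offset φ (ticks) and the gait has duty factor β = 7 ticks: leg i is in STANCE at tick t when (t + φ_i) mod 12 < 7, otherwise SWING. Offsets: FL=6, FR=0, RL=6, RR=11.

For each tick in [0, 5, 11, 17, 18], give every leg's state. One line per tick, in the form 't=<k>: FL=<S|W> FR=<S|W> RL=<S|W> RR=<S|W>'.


t=0: phase=(6,0,6,11) vs β=7 → FL=S FR=S RL=S RR=W
t=5: phase=(11,5,11,4) vs β=7 → FL=W FR=S RL=W RR=S
t=11: phase=(5,11,5,10) vs β=7 → FL=S FR=W RL=S RR=W
t=17: phase=(11,5,11,4) vs β=7 → FL=W FR=S RL=W RR=S
t=18: phase=(0,6,0,5) vs β=7 → FL=S FR=S RL=S RR=S

t=0: FL=S FR=S RL=S RR=W
t=5: FL=W FR=S RL=W RR=S
t=11: FL=S FR=W RL=S RR=W
t=17: FL=W FR=S RL=W RR=S
t=18: FL=S FR=S RL=S RR=S


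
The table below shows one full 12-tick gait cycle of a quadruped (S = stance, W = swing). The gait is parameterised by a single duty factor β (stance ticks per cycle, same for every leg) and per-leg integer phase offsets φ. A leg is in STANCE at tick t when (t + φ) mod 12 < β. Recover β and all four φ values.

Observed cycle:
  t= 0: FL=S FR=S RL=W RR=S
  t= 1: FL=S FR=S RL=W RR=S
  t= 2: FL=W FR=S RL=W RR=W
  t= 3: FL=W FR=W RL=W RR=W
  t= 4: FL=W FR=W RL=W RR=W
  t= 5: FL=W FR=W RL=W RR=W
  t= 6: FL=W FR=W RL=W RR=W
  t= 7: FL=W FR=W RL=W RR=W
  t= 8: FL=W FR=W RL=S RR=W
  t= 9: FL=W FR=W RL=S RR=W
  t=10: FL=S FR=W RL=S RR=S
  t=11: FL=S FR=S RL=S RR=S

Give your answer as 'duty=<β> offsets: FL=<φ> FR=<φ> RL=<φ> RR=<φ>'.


duty β = stance ticks per leg = 4
FL: stance ticks = 4; W→S at t=10 → φ=2
FR: stance ticks = 4; W→S at t=11 → φ=1
RL: stance ticks = 4; W→S at t=8 → φ=4
RR: stance ticks = 4; W→S at t=10 → φ=2

duty=4 offsets: FL=2 FR=1 RL=4 RR=2


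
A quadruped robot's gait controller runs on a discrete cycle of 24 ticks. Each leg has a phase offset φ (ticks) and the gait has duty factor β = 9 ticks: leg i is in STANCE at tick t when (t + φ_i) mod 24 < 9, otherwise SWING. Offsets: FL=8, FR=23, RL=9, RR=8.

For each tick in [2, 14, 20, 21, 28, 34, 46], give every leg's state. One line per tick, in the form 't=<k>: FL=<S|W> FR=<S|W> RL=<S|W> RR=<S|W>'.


t=2: FL=W FR=S RL=W RR=W
t=14: FL=W FR=W RL=W RR=W
t=20: FL=S FR=W RL=S RR=S
t=21: FL=S FR=W RL=S RR=S
t=28: FL=W FR=S RL=W RR=W
t=34: FL=W FR=W RL=W RR=W
t=46: FL=S FR=W RL=S RR=S

t=2: phase=(10,1,11,10) vs β=9 → FL=W FR=S RL=W RR=W
t=14: phase=(22,13,23,22) vs β=9 → FL=W FR=W RL=W RR=W
t=20: phase=(4,19,5,4) vs β=9 → FL=S FR=W RL=S RR=S
t=21: phase=(5,20,6,5) vs β=9 → FL=S FR=W RL=S RR=S
t=28: phase=(12,3,13,12) vs β=9 → FL=W FR=S RL=W RR=W
t=34: phase=(18,9,19,18) vs β=9 → FL=W FR=W RL=W RR=W
t=46: phase=(6,21,7,6) vs β=9 → FL=S FR=W RL=S RR=S


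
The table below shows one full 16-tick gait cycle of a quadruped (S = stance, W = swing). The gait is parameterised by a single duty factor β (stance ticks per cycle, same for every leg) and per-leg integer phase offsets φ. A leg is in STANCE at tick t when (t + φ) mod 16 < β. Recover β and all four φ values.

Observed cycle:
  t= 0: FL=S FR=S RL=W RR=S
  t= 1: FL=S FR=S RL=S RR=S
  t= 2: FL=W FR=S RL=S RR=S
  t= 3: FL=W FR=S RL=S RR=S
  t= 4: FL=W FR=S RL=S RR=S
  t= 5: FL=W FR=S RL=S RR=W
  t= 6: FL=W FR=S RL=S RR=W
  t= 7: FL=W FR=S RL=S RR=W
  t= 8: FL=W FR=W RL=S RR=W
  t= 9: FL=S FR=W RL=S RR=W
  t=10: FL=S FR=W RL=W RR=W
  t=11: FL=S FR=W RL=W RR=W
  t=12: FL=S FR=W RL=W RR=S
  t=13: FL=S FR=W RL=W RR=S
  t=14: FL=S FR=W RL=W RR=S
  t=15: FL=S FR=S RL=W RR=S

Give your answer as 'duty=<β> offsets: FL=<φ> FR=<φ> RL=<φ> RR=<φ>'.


duty β = stance ticks per leg = 9
FL: stance ticks = 9; W→S at t=9 → φ=7
FR: stance ticks = 9; W→S at t=15 → φ=1
RL: stance ticks = 9; W→S at t=1 → φ=15
RR: stance ticks = 9; W→S at t=12 → φ=4

duty=9 offsets: FL=7 FR=1 RL=15 RR=4


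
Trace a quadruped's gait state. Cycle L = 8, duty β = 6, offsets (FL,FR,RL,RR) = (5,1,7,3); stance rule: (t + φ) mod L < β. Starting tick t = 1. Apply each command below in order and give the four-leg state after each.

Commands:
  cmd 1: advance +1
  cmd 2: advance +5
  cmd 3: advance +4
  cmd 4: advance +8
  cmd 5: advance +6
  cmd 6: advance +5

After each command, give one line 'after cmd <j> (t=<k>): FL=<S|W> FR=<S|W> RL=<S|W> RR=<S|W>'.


after cmd 1 (t=2): FL=W FR=S RL=S RR=S
after cmd 2 (t=7): FL=S FR=S RL=W RR=S
after cmd 3 (t=11): FL=S FR=S RL=S RR=W
after cmd 4 (t=19): FL=S FR=S RL=S RR=W
after cmd 5 (t=25): FL=W FR=S RL=S RR=S
after cmd 6 (t=30): FL=S FR=W RL=S RR=S

start t=1: FL=W FR=S RL=S RR=S
cmd 1: advance +1 → t=2, phase=(7,3,1,5) → FL=W FR=S RL=S RR=S
cmd 2: advance +5 → t=7, phase=(4,0,6,2) → FL=S FR=S RL=W RR=S
cmd 3: advance +4 → t=11, phase=(0,4,2,6) → FL=S FR=S RL=S RR=W
cmd 4: advance +8 → t=19, phase=(0,4,2,6) → FL=S FR=S RL=S RR=W
cmd 5: advance +6 → t=25, phase=(6,2,0,4) → FL=W FR=S RL=S RR=S
cmd 6: advance +5 → t=30, phase=(3,7,5,1) → FL=S FR=W RL=S RR=S


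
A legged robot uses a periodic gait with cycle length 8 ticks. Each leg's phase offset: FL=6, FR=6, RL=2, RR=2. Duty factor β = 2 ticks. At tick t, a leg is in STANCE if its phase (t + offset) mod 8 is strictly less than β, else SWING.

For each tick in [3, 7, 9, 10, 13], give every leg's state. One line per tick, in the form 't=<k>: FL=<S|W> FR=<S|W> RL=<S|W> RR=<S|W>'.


t=3: phase=(1,1,5,5) vs β=2 → FL=S FR=S RL=W RR=W
t=7: phase=(5,5,1,1) vs β=2 → FL=W FR=W RL=S RR=S
t=9: phase=(7,7,3,3) vs β=2 → FL=W FR=W RL=W RR=W
t=10: phase=(0,0,4,4) vs β=2 → FL=S FR=S RL=W RR=W
t=13: phase=(3,3,7,7) vs β=2 → FL=W FR=W RL=W RR=W

t=3: FL=S FR=S RL=W RR=W
t=7: FL=W FR=W RL=S RR=S
t=9: FL=W FR=W RL=W RR=W
t=10: FL=S FR=S RL=W RR=W
t=13: FL=W FR=W RL=W RR=W


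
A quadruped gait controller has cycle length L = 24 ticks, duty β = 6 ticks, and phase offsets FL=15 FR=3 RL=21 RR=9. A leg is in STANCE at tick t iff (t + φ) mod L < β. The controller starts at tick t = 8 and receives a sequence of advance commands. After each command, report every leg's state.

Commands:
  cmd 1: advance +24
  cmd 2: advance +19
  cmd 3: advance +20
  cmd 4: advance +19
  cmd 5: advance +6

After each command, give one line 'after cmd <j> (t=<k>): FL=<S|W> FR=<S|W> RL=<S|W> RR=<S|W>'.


after cmd 1 (t=32): FL=W FR=W RL=S RR=W
after cmd 2 (t=51): FL=W FR=W RL=S RR=W
after cmd 3 (t=71): FL=W FR=S RL=W RR=W
after cmd 4 (t=90): FL=W FR=W RL=W RR=S
after cmd 5 (t=96): FL=W FR=S RL=W RR=W

start t=8: FL=W FR=W RL=S RR=W
cmd 1: advance +24 → t=32, phase=(23,11,5,17) → FL=W FR=W RL=S RR=W
cmd 2: advance +19 → t=51, phase=(18,6,0,12) → FL=W FR=W RL=S RR=W
cmd 3: advance +20 → t=71, phase=(14,2,20,8) → FL=W FR=S RL=W RR=W
cmd 4: advance +19 → t=90, phase=(9,21,15,3) → FL=W FR=W RL=W RR=S
cmd 5: advance +6 → t=96, phase=(15,3,21,9) → FL=W FR=S RL=W RR=W


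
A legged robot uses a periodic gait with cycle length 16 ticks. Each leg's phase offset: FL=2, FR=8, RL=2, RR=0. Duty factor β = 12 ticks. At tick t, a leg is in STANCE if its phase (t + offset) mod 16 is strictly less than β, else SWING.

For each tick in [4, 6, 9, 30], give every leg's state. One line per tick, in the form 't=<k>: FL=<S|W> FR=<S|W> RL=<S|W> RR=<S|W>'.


t=4: FL=S FR=W RL=S RR=S
t=6: FL=S FR=W RL=S RR=S
t=9: FL=S FR=S RL=S RR=S
t=30: FL=S FR=S RL=S RR=W

t=4: phase=(6,12,6,4) vs β=12 → FL=S FR=W RL=S RR=S
t=6: phase=(8,14,8,6) vs β=12 → FL=S FR=W RL=S RR=S
t=9: phase=(11,1,11,9) vs β=12 → FL=S FR=S RL=S RR=S
t=30: phase=(0,6,0,14) vs β=12 → FL=S FR=S RL=S RR=W


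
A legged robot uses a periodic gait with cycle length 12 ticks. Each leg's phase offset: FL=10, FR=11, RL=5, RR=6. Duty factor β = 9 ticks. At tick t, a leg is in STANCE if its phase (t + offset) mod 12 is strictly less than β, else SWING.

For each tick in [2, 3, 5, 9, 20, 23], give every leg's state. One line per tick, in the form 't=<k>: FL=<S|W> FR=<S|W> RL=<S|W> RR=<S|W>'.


t=2: FL=S FR=S RL=S RR=S
t=3: FL=S FR=S RL=S RR=W
t=5: FL=S FR=S RL=W RR=W
t=9: FL=S FR=S RL=S RR=S
t=20: FL=S FR=S RL=S RR=S
t=23: FL=W FR=W RL=S RR=S

t=2: phase=(0,1,7,8) vs β=9 → FL=S FR=S RL=S RR=S
t=3: phase=(1,2,8,9) vs β=9 → FL=S FR=S RL=S RR=W
t=5: phase=(3,4,10,11) vs β=9 → FL=S FR=S RL=W RR=W
t=9: phase=(7,8,2,3) vs β=9 → FL=S FR=S RL=S RR=S
t=20: phase=(6,7,1,2) vs β=9 → FL=S FR=S RL=S RR=S
t=23: phase=(9,10,4,5) vs β=9 → FL=W FR=W RL=S RR=S


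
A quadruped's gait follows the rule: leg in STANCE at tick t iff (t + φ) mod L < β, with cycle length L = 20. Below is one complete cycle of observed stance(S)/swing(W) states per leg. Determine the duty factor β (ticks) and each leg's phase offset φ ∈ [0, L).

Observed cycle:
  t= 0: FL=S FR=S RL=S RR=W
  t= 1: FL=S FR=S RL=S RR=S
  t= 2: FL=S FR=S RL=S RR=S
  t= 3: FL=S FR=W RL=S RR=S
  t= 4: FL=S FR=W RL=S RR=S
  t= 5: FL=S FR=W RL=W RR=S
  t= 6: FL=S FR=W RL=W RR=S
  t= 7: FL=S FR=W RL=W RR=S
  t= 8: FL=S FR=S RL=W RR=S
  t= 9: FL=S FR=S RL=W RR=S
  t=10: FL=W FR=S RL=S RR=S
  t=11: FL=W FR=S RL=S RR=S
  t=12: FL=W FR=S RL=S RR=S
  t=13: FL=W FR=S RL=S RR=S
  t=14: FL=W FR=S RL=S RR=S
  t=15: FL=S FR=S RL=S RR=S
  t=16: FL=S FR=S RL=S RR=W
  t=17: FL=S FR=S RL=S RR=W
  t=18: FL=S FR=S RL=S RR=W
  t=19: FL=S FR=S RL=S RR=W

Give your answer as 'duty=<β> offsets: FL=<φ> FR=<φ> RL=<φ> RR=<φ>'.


duty β = stance ticks per leg = 15
FL: stance ticks = 15; W→S at t=15 → φ=5
FR: stance ticks = 15; W→S at t=8 → φ=12
RL: stance ticks = 15; W→S at t=10 → φ=10
RR: stance ticks = 15; W→S at t=1 → φ=19

duty=15 offsets: FL=5 FR=12 RL=10 RR=19


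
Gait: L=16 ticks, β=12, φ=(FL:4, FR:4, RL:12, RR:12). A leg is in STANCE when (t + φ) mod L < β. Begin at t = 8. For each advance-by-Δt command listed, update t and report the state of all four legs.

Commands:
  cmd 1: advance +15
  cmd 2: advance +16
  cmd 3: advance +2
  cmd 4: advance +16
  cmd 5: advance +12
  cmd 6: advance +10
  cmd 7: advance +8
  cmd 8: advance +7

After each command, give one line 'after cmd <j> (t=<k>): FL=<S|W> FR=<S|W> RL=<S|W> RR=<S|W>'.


start t=8: FL=W FR=W RL=S RR=S
cmd 1: advance +15 → t=23, phase=(11,11,3,3) → FL=S FR=S RL=S RR=S
cmd 2: advance +16 → t=39, phase=(11,11,3,3) → FL=S FR=S RL=S RR=S
cmd 3: advance +2 → t=41, phase=(13,13,5,5) → FL=W FR=W RL=S RR=S
cmd 4: advance +16 → t=57, phase=(13,13,5,5) → FL=W FR=W RL=S RR=S
cmd 5: advance +12 → t=69, phase=(9,9,1,1) → FL=S FR=S RL=S RR=S
cmd 6: advance +10 → t=79, phase=(3,3,11,11) → FL=S FR=S RL=S RR=S
cmd 7: advance +8 → t=87, phase=(11,11,3,3) → FL=S FR=S RL=S RR=S
cmd 8: advance +7 → t=94, phase=(2,2,10,10) → FL=S FR=S RL=S RR=S

after cmd 1 (t=23): FL=S FR=S RL=S RR=S
after cmd 2 (t=39): FL=S FR=S RL=S RR=S
after cmd 3 (t=41): FL=W FR=W RL=S RR=S
after cmd 4 (t=57): FL=W FR=W RL=S RR=S
after cmd 5 (t=69): FL=S FR=S RL=S RR=S
after cmd 6 (t=79): FL=S FR=S RL=S RR=S
after cmd 7 (t=87): FL=S FR=S RL=S RR=S
after cmd 8 (t=94): FL=S FR=S RL=S RR=S


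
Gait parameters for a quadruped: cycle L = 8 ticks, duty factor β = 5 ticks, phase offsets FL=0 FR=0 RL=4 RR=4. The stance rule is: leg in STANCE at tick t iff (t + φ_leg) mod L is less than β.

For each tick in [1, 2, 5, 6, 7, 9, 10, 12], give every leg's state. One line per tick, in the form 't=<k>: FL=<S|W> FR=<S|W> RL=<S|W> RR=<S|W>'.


t=1: phase=(1,1,5,5) vs β=5 → FL=S FR=S RL=W RR=W
t=2: phase=(2,2,6,6) vs β=5 → FL=S FR=S RL=W RR=W
t=5: phase=(5,5,1,1) vs β=5 → FL=W FR=W RL=S RR=S
t=6: phase=(6,6,2,2) vs β=5 → FL=W FR=W RL=S RR=S
t=7: phase=(7,7,3,3) vs β=5 → FL=W FR=W RL=S RR=S
t=9: phase=(1,1,5,5) vs β=5 → FL=S FR=S RL=W RR=W
t=10: phase=(2,2,6,6) vs β=5 → FL=S FR=S RL=W RR=W
t=12: phase=(4,4,0,0) vs β=5 → FL=S FR=S RL=S RR=S

t=1: FL=S FR=S RL=W RR=W
t=2: FL=S FR=S RL=W RR=W
t=5: FL=W FR=W RL=S RR=S
t=6: FL=W FR=W RL=S RR=S
t=7: FL=W FR=W RL=S RR=S
t=9: FL=S FR=S RL=W RR=W
t=10: FL=S FR=S RL=W RR=W
t=12: FL=S FR=S RL=S RR=S


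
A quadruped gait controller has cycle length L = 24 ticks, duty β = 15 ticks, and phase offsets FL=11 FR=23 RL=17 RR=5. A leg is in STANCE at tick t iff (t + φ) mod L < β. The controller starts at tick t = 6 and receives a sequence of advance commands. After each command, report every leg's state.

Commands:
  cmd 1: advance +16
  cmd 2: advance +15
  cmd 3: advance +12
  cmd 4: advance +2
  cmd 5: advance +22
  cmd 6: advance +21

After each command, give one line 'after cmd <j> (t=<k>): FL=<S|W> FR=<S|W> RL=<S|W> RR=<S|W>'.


start t=6: FL=W FR=S RL=W RR=S
cmd 1: advance +16 → t=22, phase=(9,21,15,3) → FL=S FR=W RL=W RR=S
cmd 2: advance +15 → t=37, phase=(0,12,6,18) → FL=S FR=S RL=S RR=W
cmd 3: advance +12 → t=49, phase=(12,0,18,6) → FL=S FR=S RL=W RR=S
cmd 4: advance +2 → t=51, phase=(14,2,20,8) → FL=S FR=S RL=W RR=S
cmd 5: advance +22 → t=73, phase=(12,0,18,6) → FL=S FR=S RL=W RR=S
cmd 6: advance +21 → t=94, phase=(9,21,15,3) → FL=S FR=W RL=W RR=S

after cmd 1 (t=22): FL=S FR=W RL=W RR=S
after cmd 2 (t=37): FL=S FR=S RL=S RR=W
after cmd 3 (t=49): FL=S FR=S RL=W RR=S
after cmd 4 (t=51): FL=S FR=S RL=W RR=S
after cmd 5 (t=73): FL=S FR=S RL=W RR=S
after cmd 6 (t=94): FL=S FR=W RL=W RR=S


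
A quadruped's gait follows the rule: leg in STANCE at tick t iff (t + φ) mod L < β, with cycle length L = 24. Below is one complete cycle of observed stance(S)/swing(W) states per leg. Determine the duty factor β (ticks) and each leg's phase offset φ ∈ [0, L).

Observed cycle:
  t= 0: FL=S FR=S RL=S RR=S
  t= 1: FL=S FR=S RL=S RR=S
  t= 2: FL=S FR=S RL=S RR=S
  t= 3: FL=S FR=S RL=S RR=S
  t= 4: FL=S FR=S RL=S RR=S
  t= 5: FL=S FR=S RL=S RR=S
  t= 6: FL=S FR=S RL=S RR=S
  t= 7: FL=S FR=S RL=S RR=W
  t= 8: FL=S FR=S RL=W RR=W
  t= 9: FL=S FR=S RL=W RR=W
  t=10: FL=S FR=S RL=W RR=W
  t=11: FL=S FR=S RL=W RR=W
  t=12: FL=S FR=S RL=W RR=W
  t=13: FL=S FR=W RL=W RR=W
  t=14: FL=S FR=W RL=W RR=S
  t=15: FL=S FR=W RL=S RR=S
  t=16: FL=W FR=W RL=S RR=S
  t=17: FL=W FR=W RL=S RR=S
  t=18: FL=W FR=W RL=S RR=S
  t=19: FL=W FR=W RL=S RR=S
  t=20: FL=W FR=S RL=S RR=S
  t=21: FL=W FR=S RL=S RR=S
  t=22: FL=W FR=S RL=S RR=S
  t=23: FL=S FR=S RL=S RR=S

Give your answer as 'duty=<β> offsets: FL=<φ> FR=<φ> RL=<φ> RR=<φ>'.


duty=17 offsets: FL=1 FR=4 RL=9 RR=10

duty β = stance ticks per leg = 17
FL: stance ticks = 17; W→S at t=23 → φ=1
FR: stance ticks = 17; W→S at t=20 → φ=4
RL: stance ticks = 17; W→S at t=15 → φ=9
RR: stance ticks = 17; W→S at t=14 → φ=10


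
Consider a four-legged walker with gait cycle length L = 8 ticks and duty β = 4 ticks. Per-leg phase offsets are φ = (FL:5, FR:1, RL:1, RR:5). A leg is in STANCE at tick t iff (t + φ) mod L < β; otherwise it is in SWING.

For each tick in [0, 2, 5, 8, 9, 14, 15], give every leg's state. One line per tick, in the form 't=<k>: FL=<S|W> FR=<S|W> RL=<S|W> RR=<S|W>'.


t=0: FL=W FR=S RL=S RR=W
t=2: FL=W FR=S RL=S RR=W
t=5: FL=S FR=W RL=W RR=S
t=8: FL=W FR=S RL=S RR=W
t=9: FL=W FR=S RL=S RR=W
t=14: FL=S FR=W RL=W RR=S
t=15: FL=W FR=S RL=S RR=W

t=0: phase=(5,1,1,5) vs β=4 → FL=W FR=S RL=S RR=W
t=2: phase=(7,3,3,7) vs β=4 → FL=W FR=S RL=S RR=W
t=5: phase=(2,6,6,2) vs β=4 → FL=S FR=W RL=W RR=S
t=8: phase=(5,1,1,5) vs β=4 → FL=W FR=S RL=S RR=W
t=9: phase=(6,2,2,6) vs β=4 → FL=W FR=S RL=S RR=W
t=14: phase=(3,7,7,3) vs β=4 → FL=S FR=W RL=W RR=S
t=15: phase=(4,0,0,4) vs β=4 → FL=W FR=S RL=S RR=W


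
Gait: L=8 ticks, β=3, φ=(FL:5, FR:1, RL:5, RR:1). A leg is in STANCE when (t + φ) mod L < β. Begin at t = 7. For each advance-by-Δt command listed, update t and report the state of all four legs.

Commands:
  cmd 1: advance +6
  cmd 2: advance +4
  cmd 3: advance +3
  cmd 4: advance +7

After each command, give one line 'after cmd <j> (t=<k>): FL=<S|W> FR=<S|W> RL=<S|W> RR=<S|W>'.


start t=7: FL=W FR=S RL=W RR=S
cmd 1: advance +6 → t=13, phase=(2,6,2,6) → FL=S FR=W RL=S RR=W
cmd 2: advance +4 → t=17, phase=(6,2,6,2) → FL=W FR=S RL=W RR=S
cmd 3: advance +3 → t=20, phase=(1,5,1,5) → FL=S FR=W RL=S RR=W
cmd 4: advance +7 → t=27, phase=(0,4,0,4) → FL=S FR=W RL=S RR=W

after cmd 1 (t=13): FL=S FR=W RL=S RR=W
after cmd 2 (t=17): FL=W FR=S RL=W RR=S
after cmd 3 (t=20): FL=S FR=W RL=S RR=W
after cmd 4 (t=27): FL=S FR=W RL=S RR=W


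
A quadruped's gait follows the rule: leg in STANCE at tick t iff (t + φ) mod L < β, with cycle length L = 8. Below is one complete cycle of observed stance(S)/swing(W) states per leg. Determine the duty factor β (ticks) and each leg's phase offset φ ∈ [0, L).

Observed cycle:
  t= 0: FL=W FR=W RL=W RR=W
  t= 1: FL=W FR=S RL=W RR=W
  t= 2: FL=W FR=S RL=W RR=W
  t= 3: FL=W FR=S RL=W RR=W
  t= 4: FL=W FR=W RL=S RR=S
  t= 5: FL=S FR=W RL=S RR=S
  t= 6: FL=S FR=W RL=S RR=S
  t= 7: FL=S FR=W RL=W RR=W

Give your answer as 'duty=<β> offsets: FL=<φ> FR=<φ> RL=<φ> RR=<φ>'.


duty=3 offsets: FL=3 FR=7 RL=4 RR=4

duty β = stance ticks per leg = 3
FL: stance ticks = 3; W→S at t=5 → φ=3
FR: stance ticks = 3; W→S at t=1 → φ=7
RL: stance ticks = 3; W→S at t=4 → φ=4
RR: stance ticks = 3; W→S at t=4 → φ=4


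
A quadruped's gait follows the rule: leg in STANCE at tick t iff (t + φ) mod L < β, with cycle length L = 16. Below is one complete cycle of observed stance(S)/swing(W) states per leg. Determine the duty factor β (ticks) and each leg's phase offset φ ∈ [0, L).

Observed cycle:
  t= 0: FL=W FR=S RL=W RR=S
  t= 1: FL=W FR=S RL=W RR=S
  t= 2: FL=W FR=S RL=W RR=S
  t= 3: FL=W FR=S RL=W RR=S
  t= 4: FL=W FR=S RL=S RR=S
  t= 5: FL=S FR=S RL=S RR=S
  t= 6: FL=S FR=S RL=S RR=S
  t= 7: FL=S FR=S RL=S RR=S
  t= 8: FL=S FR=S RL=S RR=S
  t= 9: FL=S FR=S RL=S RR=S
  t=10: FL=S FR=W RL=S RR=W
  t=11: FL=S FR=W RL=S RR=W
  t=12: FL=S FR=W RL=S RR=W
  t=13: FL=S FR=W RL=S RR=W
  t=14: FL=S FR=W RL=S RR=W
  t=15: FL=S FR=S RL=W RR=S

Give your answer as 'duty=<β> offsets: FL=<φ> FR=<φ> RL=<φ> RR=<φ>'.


duty β = stance ticks per leg = 11
FL: stance ticks = 11; W→S at t=5 → φ=11
FR: stance ticks = 11; W→S at t=15 → φ=1
RL: stance ticks = 11; W→S at t=4 → φ=12
RR: stance ticks = 11; W→S at t=15 → φ=1

duty=11 offsets: FL=11 FR=1 RL=12 RR=1


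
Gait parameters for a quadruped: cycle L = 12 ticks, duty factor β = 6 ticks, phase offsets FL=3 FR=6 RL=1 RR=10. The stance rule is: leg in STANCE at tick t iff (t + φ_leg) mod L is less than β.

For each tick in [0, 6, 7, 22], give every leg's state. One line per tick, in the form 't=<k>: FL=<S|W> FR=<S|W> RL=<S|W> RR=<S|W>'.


t=0: phase=(3,6,1,10) vs β=6 → FL=S FR=W RL=S RR=W
t=6: phase=(9,0,7,4) vs β=6 → FL=W FR=S RL=W RR=S
t=7: phase=(10,1,8,5) vs β=6 → FL=W FR=S RL=W RR=S
t=22: phase=(1,4,11,8) vs β=6 → FL=S FR=S RL=W RR=W

t=0: FL=S FR=W RL=S RR=W
t=6: FL=W FR=S RL=W RR=S
t=7: FL=W FR=S RL=W RR=S
t=22: FL=S FR=S RL=W RR=W


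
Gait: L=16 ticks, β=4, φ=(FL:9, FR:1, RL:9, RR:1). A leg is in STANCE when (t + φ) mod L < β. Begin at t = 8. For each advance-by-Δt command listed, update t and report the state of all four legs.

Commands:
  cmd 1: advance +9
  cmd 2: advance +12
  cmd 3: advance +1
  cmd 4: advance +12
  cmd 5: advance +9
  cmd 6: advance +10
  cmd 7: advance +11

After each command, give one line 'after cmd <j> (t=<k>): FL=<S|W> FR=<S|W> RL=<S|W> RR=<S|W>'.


after cmd 1 (t=17): FL=W FR=S RL=W RR=S
after cmd 2 (t=29): FL=W FR=W RL=W RR=W
after cmd 3 (t=30): FL=W FR=W RL=W RR=W
after cmd 4 (t=42): FL=S FR=W RL=S RR=W
after cmd 5 (t=51): FL=W FR=W RL=W RR=W
after cmd 6 (t=61): FL=W FR=W RL=W RR=W
after cmd 7 (t=72): FL=S FR=W RL=S RR=W

start t=8: FL=S FR=W RL=S RR=W
cmd 1: advance +9 → t=17, phase=(10,2,10,2) → FL=W FR=S RL=W RR=S
cmd 2: advance +12 → t=29, phase=(6,14,6,14) → FL=W FR=W RL=W RR=W
cmd 3: advance +1 → t=30, phase=(7,15,7,15) → FL=W FR=W RL=W RR=W
cmd 4: advance +12 → t=42, phase=(3,11,3,11) → FL=S FR=W RL=S RR=W
cmd 5: advance +9 → t=51, phase=(12,4,12,4) → FL=W FR=W RL=W RR=W
cmd 6: advance +10 → t=61, phase=(6,14,6,14) → FL=W FR=W RL=W RR=W
cmd 7: advance +11 → t=72, phase=(1,9,1,9) → FL=S FR=W RL=S RR=W


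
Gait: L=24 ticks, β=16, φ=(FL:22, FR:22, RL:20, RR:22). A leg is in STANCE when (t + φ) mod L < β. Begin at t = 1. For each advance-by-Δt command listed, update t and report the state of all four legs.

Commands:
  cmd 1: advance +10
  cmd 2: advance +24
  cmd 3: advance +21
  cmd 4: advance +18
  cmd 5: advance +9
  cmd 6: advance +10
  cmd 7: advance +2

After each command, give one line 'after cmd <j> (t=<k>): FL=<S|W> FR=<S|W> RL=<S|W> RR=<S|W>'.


start t=1: FL=W FR=W RL=W RR=W
cmd 1: advance +10 → t=11, phase=(9,9,7,9) → FL=S FR=S RL=S RR=S
cmd 2: advance +24 → t=35, phase=(9,9,7,9) → FL=S FR=S RL=S RR=S
cmd 3: advance +21 → t=56, phase=(6,6,4,6) → FL=S FR=S RL=S RR=S
cmd 4: advance +18 → t=74, phase=(0,0,22,0) → FL=S FR=S RL=W RR=S
cmd 5: advance +9 → t=83, phase=(9,9,7,9) → FL=S FR=S RL=S RR=S
cmd 6: advance +10 → t=93, phase=(19,19,17,19) → FL=W FR=W RL=W RR=W
cmd 7: advance +2 → t=95, phase=(21,21,19,21) → FL=W FR=W RL=W RR=W

after cmd 1 (t=11): FL=S FR=S RL=S RR=S
after cmd 2 (t=35): FL=S FR=S RL=S RR=S
after cmd 3 (t=56): FL=S FR=S RL=S RR=S
after cmd 4 (t=74): FL=S FR=S RL=W RR=S
after cmd 5 (t=83): FL=S FR=S RL=S RR=S
after cmd 6 (t=93): FL=W FR=W RL=W RR=W
after cmd 7 (t=95): FL=W FR=W RL=W RR=W


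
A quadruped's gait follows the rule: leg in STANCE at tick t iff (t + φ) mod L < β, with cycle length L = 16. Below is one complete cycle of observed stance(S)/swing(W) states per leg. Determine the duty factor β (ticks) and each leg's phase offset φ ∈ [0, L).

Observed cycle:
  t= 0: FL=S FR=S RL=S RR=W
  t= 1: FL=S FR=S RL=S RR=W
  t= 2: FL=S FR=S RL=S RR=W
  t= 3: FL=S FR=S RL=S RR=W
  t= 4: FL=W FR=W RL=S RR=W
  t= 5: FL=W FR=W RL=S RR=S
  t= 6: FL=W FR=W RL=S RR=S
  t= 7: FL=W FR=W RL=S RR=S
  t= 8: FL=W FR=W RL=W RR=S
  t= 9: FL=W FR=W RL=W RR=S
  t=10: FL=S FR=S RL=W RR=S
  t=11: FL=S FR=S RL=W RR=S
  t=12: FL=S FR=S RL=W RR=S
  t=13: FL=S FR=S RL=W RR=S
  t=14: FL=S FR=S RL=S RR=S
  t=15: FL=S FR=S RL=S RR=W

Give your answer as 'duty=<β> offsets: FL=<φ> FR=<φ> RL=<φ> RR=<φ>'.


duty β = stance ticks per leg = 10
FL: stance ticks = 10; W→S at t=10 → φ=6
FR: stance ticks = 10; W→S at t=10 → φ=6
RL: stance ticks = 10; W→S at t=14 → φ=2
RR: stance ticks = 10; W→S at t=5 → φ=11

duty=10 offsets: FL=6 FR=6 RL=2 RR=11


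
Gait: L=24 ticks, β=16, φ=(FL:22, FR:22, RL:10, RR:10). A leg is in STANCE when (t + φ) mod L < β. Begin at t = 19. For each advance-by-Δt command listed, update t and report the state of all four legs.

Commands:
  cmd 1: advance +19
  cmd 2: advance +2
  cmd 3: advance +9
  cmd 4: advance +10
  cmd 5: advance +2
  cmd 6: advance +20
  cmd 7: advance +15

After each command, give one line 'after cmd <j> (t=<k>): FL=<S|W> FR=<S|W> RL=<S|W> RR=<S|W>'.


start t=19: FL=W FR=W RL=S RR=S
cmd 1: advance +19 → t=38, phase=(12,12,0,0) → FL=S FR=S RL=S RR=S
cmd 2: advance +2 → t=40, phase=(14,14,2,2) → FL=S FR=S RL=S RR=S
cmd 3: advance +9 → t=49, phase=(23,23,11,11) → FL=W FR=W RL=S RR=S
cmd 4: advance +10 → t=59, phase=(9,9,21,21) → FL=S FR=S RL=W RR=W
cmd 5: advance +2 → t=61, phase=(11,11,23,23) → FL=S FR=S RL=W RR=W
cmd 6: advance +20 → t=81, phase=(7,7,19,19) → FL=S FR=S RL=W RR=W
cmd 7: advance +15 → t=96, phase=(22,22,10,10) → FL=W FR=W RL=S RR=S

after cmd 1 (t=38): FL=S FR=S RL=S RR=S
after cmd 2 (t=40): FL=S FR=S RL=S RR=S
after cmd 3 (t=49): FL=W FR=W RL=S RR=S
after cmd 4 (t=59): FL=S FR=S RL=W RR=W
after cmd 5 (t=61): FL=S FR=S RL=W RR=W
after cmd 6 (t=81): FL=S FR=S RL=W RR=W
after cmd 7 (t=96): FL=W FR=W RL=S RR=S


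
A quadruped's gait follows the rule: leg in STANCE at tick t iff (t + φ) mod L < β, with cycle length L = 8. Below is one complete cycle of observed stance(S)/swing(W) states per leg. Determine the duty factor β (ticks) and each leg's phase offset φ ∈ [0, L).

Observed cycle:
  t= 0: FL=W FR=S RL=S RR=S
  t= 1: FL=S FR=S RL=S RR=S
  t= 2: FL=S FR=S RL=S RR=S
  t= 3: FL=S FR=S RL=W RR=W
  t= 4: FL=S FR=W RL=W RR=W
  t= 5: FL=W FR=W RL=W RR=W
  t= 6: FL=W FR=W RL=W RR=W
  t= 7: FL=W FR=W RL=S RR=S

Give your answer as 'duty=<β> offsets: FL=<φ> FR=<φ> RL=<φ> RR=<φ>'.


duty=4 offsets: FL=7 FR=0 RL=1 RR=1

duty β = stance ticks per leg = 4
FL: stance ticks = 4; W→S at t=1 → φ=7
FR: stance ticks = 4; W→S at t=0 → φ=0
RL: stance ticks = 4; W→S at t=7 → φ=1
RR: stance ticks = 4; W→S at t=7 → φ=1


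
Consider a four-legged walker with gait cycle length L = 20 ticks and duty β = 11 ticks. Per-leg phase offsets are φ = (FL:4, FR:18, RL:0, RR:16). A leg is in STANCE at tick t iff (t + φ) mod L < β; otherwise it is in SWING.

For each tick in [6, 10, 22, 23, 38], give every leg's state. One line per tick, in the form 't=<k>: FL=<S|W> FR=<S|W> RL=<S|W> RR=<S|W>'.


t=6: FL=S FR=S RL=S RR=S
t=10: FL=W FR=S RL=S RR=S
t=22: FL=S FR=S RL=S RR=W
t=23: FL=S FR=S RL=S RR=W
t=38: FL=S FR=W RL=W RR=W

t=6: phase=(10,4,6,2) vs β=11 → FL=S FR=S RL=S RR=S
t=10: phase=(14,8,10,6) vs β=11 → FL=W FR=S RL=S RR=S
t=22: phase=(6,0,2,18) vs β=11 → FL=S FR=S RL=S RR=W
t=23: phase=(7,1,3,19) vs β=11 → FL=S FR=S RL=S RR=W
t=38: phase=(2,16,18,14) vs β=11 → FL=S FR=W RL=W RR=W


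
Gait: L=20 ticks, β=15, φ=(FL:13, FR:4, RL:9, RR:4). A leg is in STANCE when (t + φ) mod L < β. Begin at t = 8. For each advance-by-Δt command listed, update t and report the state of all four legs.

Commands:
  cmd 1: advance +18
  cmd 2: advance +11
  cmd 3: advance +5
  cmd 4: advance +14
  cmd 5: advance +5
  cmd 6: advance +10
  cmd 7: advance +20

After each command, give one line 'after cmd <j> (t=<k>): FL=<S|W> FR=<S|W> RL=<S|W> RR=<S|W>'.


start t=8: FL=S FR=S RL=W RR=S
cmd 1: advance +18 → t=26, phase=(19,10,15,10) → FL=W FR=S RL=W RR=S
cmd 2: advance +11 → t=37, phase=(10,1,6,1) → FL=S FR=S RL=S RR=S
cmd 3: advance +5 → t=42, phase=(15,6,11,6) → FL=W FR=S RL=S RR=S
cmd 4: advance +14 → t=56, phase=(9,0,5,0) → FL=S FR=S RL=S RR=S
cmd 5: advance +5 → t=61, phase=(14,5,10,5) → FL=S FR=S RL=S RR=S
cmd 6: advance +10 → t=71, phase=(4,15,0,15) → FL=S FR=W RL=S RR=W
cmd 7: advance +20 → t=91, phase=(4,15,0,15) → FL=S FR=W RL=S RR=W

after cmd 1 (t=26): FL=W FR=S RL=W RR=S
after cmd 2 (t=37): FL=S FR=S RL=S RR=S
after cmd 3 (t=42): FL=W FR=S RL=S RR=S
after cmd 4 (t=56): FL=S FR=S RL=S RR=S
after cmd 5 (t=61): FL=S FR=S RL=S RR=S
after cmd 6 (t=71): FL=S FR=W RL=S RR=W
after cmd 7 (t=91): FL=S FR=W RL=S RR=W


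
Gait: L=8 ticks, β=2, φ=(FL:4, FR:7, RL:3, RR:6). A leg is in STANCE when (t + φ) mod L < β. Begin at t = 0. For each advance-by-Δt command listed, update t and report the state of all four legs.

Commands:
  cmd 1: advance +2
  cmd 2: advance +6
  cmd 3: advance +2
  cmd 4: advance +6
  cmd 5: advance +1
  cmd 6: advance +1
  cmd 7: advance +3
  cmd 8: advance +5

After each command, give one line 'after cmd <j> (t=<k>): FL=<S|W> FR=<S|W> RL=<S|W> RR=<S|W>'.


start t=0: FL=W FR=W RL=W RR=W
cmd 1: advance +2 → t=2, phase=(6,1,5,0) → FL=W FR=S RL=W RR=S
cmd 2: advance +6 → t=8, phase=(4,7,3,6) → FL=W FR=W RL=W RR=W
cmd 3: advance +2 → t=10, phase=(6,1,5,0) → FL=W FR=S RL=W RR=S
cmd 4: advance +6 → t=16, phase=(4,7,3,6) → FL=W FR=W RL=W RR=W
cmd 5: advance +1 → t=17, phase=(5,0,4,7) → FL=W FR=S RL=W RR=W
cmd 6: advance +1 → t=18, phase=(6,1,5,0) → FL=W FR=S RL=W RR=S
cmd 7: advance +3 → t=21, phase=(1,4,0,3) → FL=S FR=W RL=S RR=W
cmd 8: advance +5 → t=26, phase=(6,1,5,0) → FL=W FR=S RL=W RR=S

after cmd 1 (t=2): FL=W FR=S RL=W RR=S
after cmd 2 (t=8): FL=W FR=W RL=W RR=W
after cmd 3 (t=10): FL=W FR=S RL=W RR=S
after cmd 4 (t=16): FL=W FR=W RL=W RR=W
after cmd 5 (t=17): FL=W FR=S RL=W RR=W
after cmd 6 (t=18): FL=W FR=S RL=W RR=S
after cmd 7 (t=21): FL=S FR=W RL=S RR=W
after cmd 8 (t=26): FL=W FR=S RL=W RR=S


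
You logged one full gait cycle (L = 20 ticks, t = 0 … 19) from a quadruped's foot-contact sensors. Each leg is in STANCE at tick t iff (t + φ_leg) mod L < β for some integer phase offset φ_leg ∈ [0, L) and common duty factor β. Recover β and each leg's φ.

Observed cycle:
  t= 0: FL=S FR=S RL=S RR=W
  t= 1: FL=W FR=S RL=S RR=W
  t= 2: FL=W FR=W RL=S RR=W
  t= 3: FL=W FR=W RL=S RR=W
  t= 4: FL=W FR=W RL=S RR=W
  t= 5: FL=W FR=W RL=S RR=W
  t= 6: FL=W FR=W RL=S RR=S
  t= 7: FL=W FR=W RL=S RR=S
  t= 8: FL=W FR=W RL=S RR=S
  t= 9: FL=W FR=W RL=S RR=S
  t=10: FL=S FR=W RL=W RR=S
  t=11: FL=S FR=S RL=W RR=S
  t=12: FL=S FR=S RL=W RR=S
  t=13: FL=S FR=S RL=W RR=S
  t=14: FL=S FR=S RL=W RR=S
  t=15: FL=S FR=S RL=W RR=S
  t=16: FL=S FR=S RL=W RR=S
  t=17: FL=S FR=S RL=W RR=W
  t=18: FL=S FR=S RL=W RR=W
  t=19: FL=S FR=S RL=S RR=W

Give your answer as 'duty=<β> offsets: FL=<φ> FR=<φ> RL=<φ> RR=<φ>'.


duty β = stance ticks per leg = 11
FL: stance ticks = 11; W→S at t=10 → φ=10
FR: stance ticks = 11; W→S at t=11 → φ=9
RL: stance ticks = 11; W→S at t=19 → φ=1
RR: stance ticks = 11; W→S at t=6 → φ=14

duty=11 offsets: FL=10 FR=9 RL=1 RR=14


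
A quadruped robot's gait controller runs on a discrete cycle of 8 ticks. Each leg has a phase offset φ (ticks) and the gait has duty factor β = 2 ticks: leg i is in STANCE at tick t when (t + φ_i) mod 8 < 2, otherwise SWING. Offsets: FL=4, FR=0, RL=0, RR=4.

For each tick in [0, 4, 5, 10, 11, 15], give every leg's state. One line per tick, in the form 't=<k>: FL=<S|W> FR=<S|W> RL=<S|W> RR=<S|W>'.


t=0: phase=(4,0,0,4) vs β=2 → FL=W FR=S RL=S RR=W
t=4: phase=(0,4,4,0) vs β=2 → FL=S FR=W RL=W RR=S
t=5: phase=(1,5,5,1) vs β=2 → FL=S FR=W RL=W RR=S
t=10: phase=(6,2,2,6) vs β=2 → FL=W FR=W RL=W RR=W
t=11: phase=(7,3,3,7) vs β=2 → FL=W FR=W RL=W RR=W
t=15: phase=(3,7,7,3) vs β=2 → FL=W FR=W RL=W RR=W

t=0: FL=W FR=S RL=S RR=W
t=4: FL=S FR=W RL=W RR=S
t=5: FL=S FR=W RL=W RR=S
t=10: FL=W FR=W RL=W RR=W
t=11: FL=W FR=W RL=W RR=W
t=15: FL=W FR=W RL=W RR=W


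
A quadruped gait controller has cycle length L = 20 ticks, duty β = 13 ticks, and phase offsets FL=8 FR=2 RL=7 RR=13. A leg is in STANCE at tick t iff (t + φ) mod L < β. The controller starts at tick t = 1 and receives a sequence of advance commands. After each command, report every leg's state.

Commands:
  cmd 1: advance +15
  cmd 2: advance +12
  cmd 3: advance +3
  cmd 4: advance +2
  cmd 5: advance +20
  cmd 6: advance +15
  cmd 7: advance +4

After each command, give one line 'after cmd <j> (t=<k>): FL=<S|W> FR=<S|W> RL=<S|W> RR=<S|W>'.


after cmd 1 (t=16): FL=S FR=W RL=S RR=S
after cmd 2 (t=28): FL=W FR=S RL=W RR=S
after cmd 3 (t=31): FL=W FR=W RL=W RR=S
after cmd 4 (t=33): FL=S FR=W RL=S RR=S
after cmd 5 (t=53): FL=S FR=W RL=S RR=S
after cmd 6 (t=68): FL=W FR=S RL=W RR=S
after cmd 7 (t=72): FL=S FR=W RL=W RR=S

start t=1: FL=S FR=S RL=S RR=W
cmd 1: advance +15 → t=16, phase=(4,18,3,9) → FL=S FR=W RL=S RR=S
cmd 2: advance +12 → t=28, phase=(16,10,15,1) → FL=W FR=S RL=W RR=S
cmd 3: advance +3 → t=31, phase=(19,13,18,4) → FL=W FR=W RL=W RR=S
cmd 4: advance +2 → t=33, phase=(1,15,0,6) → FL=S FR=W RL=S RR=S
cmd 5: advance +20 → t=53, phase=(1,15,0,6) → FL=S FR=W RL=S RR=S
cmd 6: advance +15 → t=68, phase=(16,10,15,1) → FL=W FR=S RL=W RR=S
cmd 7: advance +4 → t=72, phase=(0,14,19,5) → FL=S FR=W RL=W RR=S


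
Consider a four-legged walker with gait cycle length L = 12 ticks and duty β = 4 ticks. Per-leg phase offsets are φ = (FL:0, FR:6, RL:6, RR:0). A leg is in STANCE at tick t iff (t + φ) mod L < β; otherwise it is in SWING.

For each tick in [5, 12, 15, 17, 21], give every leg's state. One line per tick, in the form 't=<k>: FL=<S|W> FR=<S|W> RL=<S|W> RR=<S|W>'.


t=5: FL=W FR=W RL=W RR=W
t=12: FL=S FR=W RL=W RR=S
t=15: FL=S FR=W RL=W RR=S
t=17: FL=W FR=W RL=W RR=W
t=21: FL=W FR=S RL=S RR=W

t=5: phase=(5,11,11,5) vs β=4 → FL=W FR=W RL=W RR=W
t=12: phase=(0,6,6,0) vs β=4 → FL=S FR=W RL=W RR=S
t=15: phase=(3,9,9,3) vs β=4 → FL=S FR=W RL=W RR=S
t=17: phase=(5,11,11,5) vs β=4 → FL=W FR=W RL=W RR=W
t=21: phase=(9,3,3,9) vs β=4 → FL=W FR=S RL=S RR=W


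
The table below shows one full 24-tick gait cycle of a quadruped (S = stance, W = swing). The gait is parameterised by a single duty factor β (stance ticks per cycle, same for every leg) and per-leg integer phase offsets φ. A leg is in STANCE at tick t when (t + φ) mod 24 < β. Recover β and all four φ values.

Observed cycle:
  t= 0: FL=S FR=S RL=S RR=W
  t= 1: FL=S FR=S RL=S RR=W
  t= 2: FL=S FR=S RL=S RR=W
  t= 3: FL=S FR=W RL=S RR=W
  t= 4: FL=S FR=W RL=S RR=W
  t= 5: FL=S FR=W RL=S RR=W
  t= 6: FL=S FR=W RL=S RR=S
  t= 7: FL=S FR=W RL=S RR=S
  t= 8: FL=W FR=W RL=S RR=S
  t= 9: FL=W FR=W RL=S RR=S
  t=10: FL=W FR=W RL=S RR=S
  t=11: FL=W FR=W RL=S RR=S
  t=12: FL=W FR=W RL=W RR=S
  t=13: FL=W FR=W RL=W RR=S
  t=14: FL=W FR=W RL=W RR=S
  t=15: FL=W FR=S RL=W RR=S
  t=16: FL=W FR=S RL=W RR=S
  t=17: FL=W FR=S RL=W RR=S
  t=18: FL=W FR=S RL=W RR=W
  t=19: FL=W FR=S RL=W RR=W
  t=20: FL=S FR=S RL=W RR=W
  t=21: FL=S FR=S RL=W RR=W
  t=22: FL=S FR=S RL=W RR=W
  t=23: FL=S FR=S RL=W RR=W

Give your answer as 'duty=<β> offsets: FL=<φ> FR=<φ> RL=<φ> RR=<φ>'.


duty β = stance ticks per leg = 12
FL: stance ticks = 12; W→S at t=20 → φ=4
FR: stance ticks = 12; W→S at t=15 → φ=9
RL: stance ticks = 12; W→S at t=0 → φ=0
RR: stance ticks = 12; W→S at t=6 → φ=18

duty=12 offsets: FL=4 FR=9 RL=0 RR=18


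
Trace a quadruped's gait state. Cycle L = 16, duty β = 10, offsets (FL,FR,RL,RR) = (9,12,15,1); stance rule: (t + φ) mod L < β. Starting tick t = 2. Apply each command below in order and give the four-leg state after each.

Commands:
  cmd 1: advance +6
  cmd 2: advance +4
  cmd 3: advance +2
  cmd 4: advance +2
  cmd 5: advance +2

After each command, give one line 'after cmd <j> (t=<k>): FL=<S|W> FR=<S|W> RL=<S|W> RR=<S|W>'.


after cmd 1 (t=8): FL=S FR=S RL=S RR=S
after cmd 2 (t=12): FL=S FR=S RL=W RR=W
after cmd 3 (t=14): FL=S FR=W RL=W RR=W
after cmd 4 (t=16): FL=S FR=W RL=W RR=S
after cmd 5 (t=18): FL=W FR=W RL=S RR=S

start t=2: FL=W FR=W RL=S RR=S
cmd 1: advance +6 → t=8, phase=(1,4,7,9) → FL=S FR=S RL=S RR=S
cmd 2: advance +4 → t=12, phase=(5,8,11,13) → FL=S FR=S RL=W RR=W
cmd 3: advance +2 → t=14, phase=(7,10,13,15) → FL=S FR=W RL=W RR=W
cmd 4: advance +2 → t=16, phase=(9,12,15,1) → FL=S FR=W RL=W RR=S
cmd 5: advance +2 → t=18, phase=(11,14,1,3) → FL=W FR=W RL=S RR=S
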